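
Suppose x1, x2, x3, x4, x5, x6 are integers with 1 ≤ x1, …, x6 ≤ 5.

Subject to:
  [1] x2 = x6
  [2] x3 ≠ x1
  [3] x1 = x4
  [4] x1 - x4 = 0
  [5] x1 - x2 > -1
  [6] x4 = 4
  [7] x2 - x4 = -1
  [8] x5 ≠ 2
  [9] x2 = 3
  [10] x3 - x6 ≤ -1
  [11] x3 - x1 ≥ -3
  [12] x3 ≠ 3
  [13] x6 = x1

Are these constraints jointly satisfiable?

Unsatisfiable

Constraint 9 fixes x2 = 3 and constraint 6 fixes x4 = 4. Constraints 1, 3, and 13 give x2 = x6 = x1 = x4, so x2 = x4. But 3 ≠ 4 — contradiction.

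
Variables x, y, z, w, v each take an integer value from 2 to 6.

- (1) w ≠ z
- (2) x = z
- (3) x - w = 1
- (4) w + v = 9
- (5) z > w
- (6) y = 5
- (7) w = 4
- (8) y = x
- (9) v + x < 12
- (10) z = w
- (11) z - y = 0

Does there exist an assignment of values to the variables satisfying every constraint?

Constraint 6 fixes y = 5 and constraint 7 fixes w = 4. Constraints 2, 8, and 10 give y = x = z = w, so y = w. But 5 ≠ 4 — contradiction.

Unsatisfiable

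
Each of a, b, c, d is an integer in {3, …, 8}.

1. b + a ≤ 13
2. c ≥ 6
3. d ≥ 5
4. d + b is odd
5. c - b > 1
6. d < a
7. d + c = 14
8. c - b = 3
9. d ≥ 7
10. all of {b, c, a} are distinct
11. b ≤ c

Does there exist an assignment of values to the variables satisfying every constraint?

Satisfiable

One satisfying assignment is a = 8, b = 4, c = 7, d = 7.
For the less obvious constraints — constraint 1: b + a = 12; constraint 5: c - b = 3 — and the others hold by inspection.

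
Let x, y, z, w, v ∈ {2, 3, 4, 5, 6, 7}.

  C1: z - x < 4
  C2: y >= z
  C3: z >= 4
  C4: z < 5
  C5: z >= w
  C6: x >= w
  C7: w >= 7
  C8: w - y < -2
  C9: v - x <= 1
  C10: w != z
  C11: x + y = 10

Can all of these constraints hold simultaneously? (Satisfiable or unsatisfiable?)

Unsatisfiable

From constraints 6 and 7: x ≥ w ≥ 7. From constraints 2 and 3: y ≥ z ≥ 4. Hence x + y ≥ 11. But constraint 11 requires x + y = 10, and 10 < 11. Contradiction.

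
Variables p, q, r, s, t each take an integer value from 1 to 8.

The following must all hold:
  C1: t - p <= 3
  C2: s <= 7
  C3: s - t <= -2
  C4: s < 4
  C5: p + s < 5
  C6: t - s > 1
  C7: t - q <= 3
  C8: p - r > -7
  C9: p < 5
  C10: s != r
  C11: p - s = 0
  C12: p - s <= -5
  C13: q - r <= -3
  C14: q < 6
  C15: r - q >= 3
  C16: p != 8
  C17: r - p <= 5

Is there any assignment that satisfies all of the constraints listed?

Unsatisfiable

Constraints 3, 7, 12, 15, and 17 give s − p ≥ 5, p − r ≥ -5, r − q ≥ 3, q − t ≥ -3, t − s ≥ 2.
Adding all 5 inequalities: the left sides telescope to 0, and the right sides sum to 5 + (-5) + 3 + (-3) + 2 = 2. So 0 ≥ 2, which is false.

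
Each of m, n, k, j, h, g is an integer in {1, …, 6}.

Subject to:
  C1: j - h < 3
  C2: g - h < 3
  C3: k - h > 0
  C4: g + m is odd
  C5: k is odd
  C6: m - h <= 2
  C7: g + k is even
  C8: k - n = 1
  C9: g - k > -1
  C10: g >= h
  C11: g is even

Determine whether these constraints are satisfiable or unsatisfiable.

Unsatisfiable

Constraint 11 makes g even and constraint 5 makes k odd, so g + k must be odd. Constraint 7 says g + k is even — contradiction.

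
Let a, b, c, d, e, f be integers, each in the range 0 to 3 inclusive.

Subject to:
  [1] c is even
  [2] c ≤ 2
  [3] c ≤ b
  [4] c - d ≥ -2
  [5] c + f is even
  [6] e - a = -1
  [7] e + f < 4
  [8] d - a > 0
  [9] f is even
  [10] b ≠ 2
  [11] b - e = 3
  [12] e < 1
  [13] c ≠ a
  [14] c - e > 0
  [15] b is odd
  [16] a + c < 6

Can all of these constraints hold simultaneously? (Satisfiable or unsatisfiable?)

Satisfiable

Take a = 1, b = 3, c = 2, d = 3, e = 0, f = 2. Then constraint 4: c - d = -1; constraint 6: e - a = -1; constraint 7: e + f = 2, and every other listed constraint is also met.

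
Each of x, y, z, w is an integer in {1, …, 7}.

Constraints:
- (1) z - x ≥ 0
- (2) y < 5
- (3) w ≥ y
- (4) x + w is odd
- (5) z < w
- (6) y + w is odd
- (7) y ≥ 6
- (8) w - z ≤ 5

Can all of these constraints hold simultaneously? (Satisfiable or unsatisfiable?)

From constraint 7: y ≥ 6. From constraint 2: y ≤ 4. But 4 < 6, so no value of y works.

Unsatisfiable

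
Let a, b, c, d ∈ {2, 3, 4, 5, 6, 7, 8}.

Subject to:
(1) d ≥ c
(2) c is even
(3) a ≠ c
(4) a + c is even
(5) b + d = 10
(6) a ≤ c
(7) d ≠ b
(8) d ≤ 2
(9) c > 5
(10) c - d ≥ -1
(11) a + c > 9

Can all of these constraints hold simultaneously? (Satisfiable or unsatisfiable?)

Unsatisfiable

From constraint 9: c ≥ 6. From constraints 1 and 8: c ≤ d and d ≤ 2, so c ≤ 2. But 2 < 6, so no value of c works.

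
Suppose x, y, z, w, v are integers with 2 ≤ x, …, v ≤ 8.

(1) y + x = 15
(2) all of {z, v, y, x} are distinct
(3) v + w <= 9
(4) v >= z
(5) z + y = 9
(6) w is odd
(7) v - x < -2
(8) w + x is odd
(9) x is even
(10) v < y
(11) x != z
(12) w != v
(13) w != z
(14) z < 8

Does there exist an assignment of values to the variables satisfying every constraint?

Satisfiable

Setting (x, y, z, w, v) = (8, 7, 2, 3, 5) satisfies everything: constraint 1: y + x = 15; constraint 3: v + w = 8, and the others follow.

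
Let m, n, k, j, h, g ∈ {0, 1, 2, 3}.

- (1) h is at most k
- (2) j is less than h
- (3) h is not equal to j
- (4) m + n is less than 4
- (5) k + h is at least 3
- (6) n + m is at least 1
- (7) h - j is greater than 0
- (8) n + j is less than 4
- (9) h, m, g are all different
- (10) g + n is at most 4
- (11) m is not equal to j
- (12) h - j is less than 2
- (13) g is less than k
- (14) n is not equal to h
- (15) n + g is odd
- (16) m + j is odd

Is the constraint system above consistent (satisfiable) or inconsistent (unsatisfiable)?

Satisfiable

Try m = 1, n = 1, k = 3, j = 2, h = 3, g = 2.
Check constraint 4: m + n = 2; constraint 5: k + h = 6. The remaining constraints are straightforward to verify.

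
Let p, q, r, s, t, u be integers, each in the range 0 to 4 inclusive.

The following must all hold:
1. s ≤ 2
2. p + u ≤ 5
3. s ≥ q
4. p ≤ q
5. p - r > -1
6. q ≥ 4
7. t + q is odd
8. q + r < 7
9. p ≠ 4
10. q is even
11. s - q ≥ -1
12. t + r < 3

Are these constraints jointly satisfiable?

From constraints 3 and 6: s ≥ q and q ≥ 4, so s ≥ 4. From constraint 1: s ≤ 2. But 2 < 4, so no value of s works.

Unsatisfiable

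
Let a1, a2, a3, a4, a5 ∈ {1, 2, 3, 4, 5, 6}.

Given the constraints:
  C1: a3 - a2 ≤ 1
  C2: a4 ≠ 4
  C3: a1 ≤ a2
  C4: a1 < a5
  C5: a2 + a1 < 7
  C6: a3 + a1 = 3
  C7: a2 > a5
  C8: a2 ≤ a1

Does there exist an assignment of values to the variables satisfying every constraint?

Constraints 4, 7, and 8 give a5 < a2, a2 ≤ a1, a1 < a5. Chaining: a5 < a2 ≤ a1 < a5, which forces a5 < a5 — impossible.

Unsatisfiable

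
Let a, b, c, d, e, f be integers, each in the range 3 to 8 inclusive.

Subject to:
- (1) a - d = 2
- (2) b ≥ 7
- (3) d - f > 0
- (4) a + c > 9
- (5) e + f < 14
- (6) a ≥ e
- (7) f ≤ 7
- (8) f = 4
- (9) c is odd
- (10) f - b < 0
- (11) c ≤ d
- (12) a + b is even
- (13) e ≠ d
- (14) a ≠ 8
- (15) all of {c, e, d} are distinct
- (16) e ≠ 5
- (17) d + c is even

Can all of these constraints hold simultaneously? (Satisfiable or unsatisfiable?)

Satisfiable

The assignment a = 7, b = 7, c = 3, d = 5, e = 7, f = 4 works:
  constraint 1 holds since a - d = 2.
  constraint 3 holds since d - f = 1.
The rest check out directly.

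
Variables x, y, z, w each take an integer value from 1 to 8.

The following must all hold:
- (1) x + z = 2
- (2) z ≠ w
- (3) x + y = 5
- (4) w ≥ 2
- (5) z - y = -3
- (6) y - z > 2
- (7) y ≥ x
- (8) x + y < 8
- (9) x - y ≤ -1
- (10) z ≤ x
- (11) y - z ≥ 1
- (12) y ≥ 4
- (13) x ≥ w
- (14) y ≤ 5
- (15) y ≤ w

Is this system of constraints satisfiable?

Unsatisfiable

From constraints 4 and 13: x ≥ w ≥ 2. From constraint 12: y ≥ 4. Hence x + y ≥ 6. But constraint 3 requires x + y = 5, and 5 < 6. Contradiction.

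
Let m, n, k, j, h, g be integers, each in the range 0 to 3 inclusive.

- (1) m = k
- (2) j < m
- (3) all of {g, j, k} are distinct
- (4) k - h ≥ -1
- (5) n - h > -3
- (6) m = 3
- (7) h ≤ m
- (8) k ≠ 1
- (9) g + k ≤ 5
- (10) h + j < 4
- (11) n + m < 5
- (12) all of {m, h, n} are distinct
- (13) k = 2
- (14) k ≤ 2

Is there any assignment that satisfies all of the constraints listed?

Constraint 6 fixes m = 3 and constraint 13 fixes k = 2, but constraint 1 requires m = k. Since 3 ≠ 2, contradiction.

Unsatisfiable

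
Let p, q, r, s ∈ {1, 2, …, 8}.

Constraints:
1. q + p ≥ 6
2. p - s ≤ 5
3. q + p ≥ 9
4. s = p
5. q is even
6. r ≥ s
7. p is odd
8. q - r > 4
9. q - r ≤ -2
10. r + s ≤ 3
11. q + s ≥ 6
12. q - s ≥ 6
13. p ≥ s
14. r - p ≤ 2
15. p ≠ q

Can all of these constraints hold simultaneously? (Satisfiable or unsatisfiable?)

Constraints 2, 9, 12, and 14 give q − s ≥ 6, s − p ≥ -5, p − r ≥ -2, r − q ≥ 2.
Adding all 4 inequalities: the left sides telescope to 0, and the right sides sum to 6 + (-5) + (-2) + 2 = 1. So 0 ≥ 1, which is false.

Unsatisfiable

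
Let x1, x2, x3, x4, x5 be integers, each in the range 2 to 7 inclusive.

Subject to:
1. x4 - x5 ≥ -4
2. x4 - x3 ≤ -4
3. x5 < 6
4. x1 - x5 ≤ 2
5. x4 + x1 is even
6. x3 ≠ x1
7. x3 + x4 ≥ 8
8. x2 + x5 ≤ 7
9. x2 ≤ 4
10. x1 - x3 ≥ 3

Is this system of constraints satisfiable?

Constraints 1, 2, 4, and 10 give x3 − x4 ≥ 4, x4 − x5 ≥ -4, x5 − x1 ≥ -2, x1 − x3 ≥ 3.
Adding all 4 inequalities: the left sides telescope to 0, and the right sides sum to 4 + (-4) + (-2) + 3 = 1. So 0 ≥ 1, which is false.

Unsatisfiable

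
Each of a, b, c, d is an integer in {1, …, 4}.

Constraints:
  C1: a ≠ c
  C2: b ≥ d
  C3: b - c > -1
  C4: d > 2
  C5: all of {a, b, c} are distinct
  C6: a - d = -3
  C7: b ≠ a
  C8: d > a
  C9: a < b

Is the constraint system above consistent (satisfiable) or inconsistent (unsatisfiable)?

One satisfying assignment is a = 1, b = 4, c = 2, d = 4.
For the less obvious constraints — constraint 3: b - c = 2; constraint 6: a - d = -3 — and the others hold by inspection.

Satisfiable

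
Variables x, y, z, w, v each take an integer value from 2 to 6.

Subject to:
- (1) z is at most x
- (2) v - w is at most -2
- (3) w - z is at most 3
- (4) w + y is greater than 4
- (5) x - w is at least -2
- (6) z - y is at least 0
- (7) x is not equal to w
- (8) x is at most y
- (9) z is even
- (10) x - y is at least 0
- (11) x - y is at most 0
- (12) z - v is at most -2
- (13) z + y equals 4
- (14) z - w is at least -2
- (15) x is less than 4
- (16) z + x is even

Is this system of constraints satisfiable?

Unsatisfiable

Constraints 2, 5, 6, 11, and 12 give z − y ≥ 0, y − x ≥ 0, x − w ≥ -2, w − v ≥ 2, v − z ≥ 2.
Adding all 5 inequalities: the left sides telescope to 0, and the right sides sum to 0 + 0 + (-2) + 2 + 2 = 2. So 0 ≥ 2, which is false.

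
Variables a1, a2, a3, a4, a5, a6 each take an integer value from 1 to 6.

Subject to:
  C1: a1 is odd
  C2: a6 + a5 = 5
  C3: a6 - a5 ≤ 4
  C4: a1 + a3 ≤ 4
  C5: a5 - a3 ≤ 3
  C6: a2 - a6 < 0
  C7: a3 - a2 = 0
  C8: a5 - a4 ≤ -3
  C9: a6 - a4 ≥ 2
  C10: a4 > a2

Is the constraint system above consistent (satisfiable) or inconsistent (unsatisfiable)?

Unsatisfiable

Constraints 3, 8, and 9 give a4 − a5 ≥ 3, a5 − a6 ≥ -4, a6 − a4 ≥ 2.
Adding all 3 inequalities: the left sides telescope to 0, and the right sides sum to 3 + (-4) + 2 = 1. So 0 ≥ 1, which is false.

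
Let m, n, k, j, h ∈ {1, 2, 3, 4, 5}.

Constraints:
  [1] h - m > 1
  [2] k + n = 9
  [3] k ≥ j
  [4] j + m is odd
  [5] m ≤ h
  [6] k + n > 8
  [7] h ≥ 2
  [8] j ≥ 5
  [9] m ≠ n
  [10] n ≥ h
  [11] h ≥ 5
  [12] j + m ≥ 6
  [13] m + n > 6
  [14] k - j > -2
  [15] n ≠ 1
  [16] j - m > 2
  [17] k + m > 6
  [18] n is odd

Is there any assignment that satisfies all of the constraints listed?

Unsatisfiable

From constraints 3 and 8: k ≥ j ≥ 5. From constraints 10 and 11: n ≥ h ≥ 5. Hence k + n ≥ 10. But constraint 2 requires k + n = 9, and 9 < 10. Contradiction.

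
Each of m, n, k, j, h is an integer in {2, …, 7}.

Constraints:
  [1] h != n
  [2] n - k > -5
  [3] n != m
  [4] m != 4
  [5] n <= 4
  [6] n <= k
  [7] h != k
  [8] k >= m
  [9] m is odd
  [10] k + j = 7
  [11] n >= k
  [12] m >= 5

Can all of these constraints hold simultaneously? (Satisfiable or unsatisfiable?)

From constraints 8 and 12: k ≥ m and m ≥ 5, so k ≥ 5. From constraints 5 and 11: k ≤ n and n ≤ 4, so k ≤ 4. But 4 < 5, so no value of k works.

Unsatisfiable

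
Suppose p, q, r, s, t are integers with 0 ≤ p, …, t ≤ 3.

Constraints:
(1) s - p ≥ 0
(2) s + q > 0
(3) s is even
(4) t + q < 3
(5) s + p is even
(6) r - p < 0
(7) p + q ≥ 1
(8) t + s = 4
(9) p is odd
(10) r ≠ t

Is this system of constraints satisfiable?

Unsatisfiable

Constraint 3 makes s even and constraint 9 makes p odd, so s + p must be odd. Constraint 5 says s + p is even — contradiction.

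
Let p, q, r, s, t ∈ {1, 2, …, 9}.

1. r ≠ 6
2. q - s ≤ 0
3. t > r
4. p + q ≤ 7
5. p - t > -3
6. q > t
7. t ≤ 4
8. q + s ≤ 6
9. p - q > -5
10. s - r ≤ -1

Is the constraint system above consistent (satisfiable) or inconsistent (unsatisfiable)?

Constraints 2, 3, 6, and 10 give t < q, q ≤ s, s < r, r < t. Chaining: t < q ≤ s < r < t, which forces t < t — impossible.

Unsatisfiable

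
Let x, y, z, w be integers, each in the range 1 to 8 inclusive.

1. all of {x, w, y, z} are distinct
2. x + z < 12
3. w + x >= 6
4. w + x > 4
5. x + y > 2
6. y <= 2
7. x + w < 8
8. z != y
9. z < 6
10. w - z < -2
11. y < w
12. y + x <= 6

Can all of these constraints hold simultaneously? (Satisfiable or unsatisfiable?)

Satisfiable

The assignment x = 4, y = 1, z = 5, w = 2 works:
  constraint 2 holds since x + z = 9.
  constraint 3 holds since w + x = 6.
The rest check out directly.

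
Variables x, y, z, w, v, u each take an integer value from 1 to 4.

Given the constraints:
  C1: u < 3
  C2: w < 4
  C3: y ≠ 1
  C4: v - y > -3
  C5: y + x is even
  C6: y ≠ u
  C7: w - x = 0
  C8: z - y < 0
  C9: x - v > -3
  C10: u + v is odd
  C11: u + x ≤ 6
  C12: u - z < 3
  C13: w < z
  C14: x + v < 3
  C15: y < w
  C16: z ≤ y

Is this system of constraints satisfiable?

Unsatisfiable

Constraints 8, 13, and 15 give z < y, y < w, w < z. Chaining: z < y < w < z, which forces z < z — impossible.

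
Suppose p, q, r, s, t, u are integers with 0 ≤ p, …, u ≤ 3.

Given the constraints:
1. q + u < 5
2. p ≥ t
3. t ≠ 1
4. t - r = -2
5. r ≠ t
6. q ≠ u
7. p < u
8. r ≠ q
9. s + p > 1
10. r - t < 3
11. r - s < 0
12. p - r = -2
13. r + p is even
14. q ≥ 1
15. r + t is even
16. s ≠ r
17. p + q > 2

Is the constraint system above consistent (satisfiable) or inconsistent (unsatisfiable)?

Setting (p, q, r, s, t, u) = (0, 3, 2, 3, 0, 1) satisfies everything: constraint 1: q + u = 4; constraint 4: t - r = -2; constraint 9: s + p = 3, and the others follow.

Satisfiable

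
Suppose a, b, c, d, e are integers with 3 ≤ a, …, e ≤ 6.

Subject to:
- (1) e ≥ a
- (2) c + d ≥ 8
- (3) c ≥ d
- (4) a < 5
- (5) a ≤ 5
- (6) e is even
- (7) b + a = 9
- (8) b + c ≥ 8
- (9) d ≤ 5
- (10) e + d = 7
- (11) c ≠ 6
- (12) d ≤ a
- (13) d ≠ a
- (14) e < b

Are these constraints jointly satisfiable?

Satisfiable

One satisfying assignment is a = 4, b = 5, c = 5, d = 3, e = 4.
For the less obvious constraints — constraint 2: c + d = 8; constraint 7: b + a = 9; constraint 8: b + c = 10 — and the others hold by inspection.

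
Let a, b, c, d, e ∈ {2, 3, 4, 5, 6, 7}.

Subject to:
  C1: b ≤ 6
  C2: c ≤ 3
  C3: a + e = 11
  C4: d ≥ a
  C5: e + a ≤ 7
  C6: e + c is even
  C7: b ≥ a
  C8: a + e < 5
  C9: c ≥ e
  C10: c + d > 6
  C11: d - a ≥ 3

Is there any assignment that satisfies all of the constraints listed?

Unsatisfiable

From constraints 1 and 7: a ≤ b ≤ 6. From constraints 2 and 9: e ≤ c ≤ 3. Hence a + e ≤ 9. But constraint 3 requires a + e = 11, and 11 > 9. Contradiction.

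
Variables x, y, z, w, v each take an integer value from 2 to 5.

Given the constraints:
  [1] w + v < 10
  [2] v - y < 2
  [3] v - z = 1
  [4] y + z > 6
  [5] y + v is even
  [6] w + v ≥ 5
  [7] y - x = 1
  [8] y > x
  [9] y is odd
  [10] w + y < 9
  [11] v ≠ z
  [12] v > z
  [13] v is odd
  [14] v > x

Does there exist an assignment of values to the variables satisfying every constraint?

Satisfiable

Take x = 4, y = 5, z = 4, w = 2, v = 5. Then constraint 1: w + v = 7; constraint 2: v - y = 0, and every other listed constraint is also met.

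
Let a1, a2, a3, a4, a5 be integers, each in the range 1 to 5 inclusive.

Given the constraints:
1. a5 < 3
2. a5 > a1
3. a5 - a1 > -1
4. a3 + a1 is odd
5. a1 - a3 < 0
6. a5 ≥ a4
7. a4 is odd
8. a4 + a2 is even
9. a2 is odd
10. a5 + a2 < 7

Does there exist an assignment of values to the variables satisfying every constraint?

Take a1 = 1, a2 = 3, a3 = 2, a4 = 1, a5 = 2. Then constraint 3: a5 - a1 = 1; constraint 5: a1 - a3 = -1, and every other listed constraint is also met.

Satisfiable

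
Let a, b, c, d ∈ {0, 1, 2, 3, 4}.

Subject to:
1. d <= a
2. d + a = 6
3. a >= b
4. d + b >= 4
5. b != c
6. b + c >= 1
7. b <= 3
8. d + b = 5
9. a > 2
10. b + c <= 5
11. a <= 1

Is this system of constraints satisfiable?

Unsatisfiable

From constraints 1 and 11: d ≤ a ≤ 1. From constraint 7: b ≤ 3. Hence d + b ≤ 4. But constraint 8 requires d + b = 5, and 5 > 4. Contradiction.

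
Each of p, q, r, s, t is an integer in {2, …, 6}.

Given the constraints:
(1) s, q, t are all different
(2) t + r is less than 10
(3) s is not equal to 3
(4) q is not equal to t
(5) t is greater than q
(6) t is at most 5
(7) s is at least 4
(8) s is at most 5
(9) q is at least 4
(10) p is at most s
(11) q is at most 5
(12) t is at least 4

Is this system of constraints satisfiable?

Unsatisfiable

Constraints 6, 7, 8, 9, 11, and 12 confine each of s, q, t to the 2 values {4, 5}.
Constraint 1 requires all 3 of them to be distinct, but only 2 values are available — impossible by the pigeonhole principle.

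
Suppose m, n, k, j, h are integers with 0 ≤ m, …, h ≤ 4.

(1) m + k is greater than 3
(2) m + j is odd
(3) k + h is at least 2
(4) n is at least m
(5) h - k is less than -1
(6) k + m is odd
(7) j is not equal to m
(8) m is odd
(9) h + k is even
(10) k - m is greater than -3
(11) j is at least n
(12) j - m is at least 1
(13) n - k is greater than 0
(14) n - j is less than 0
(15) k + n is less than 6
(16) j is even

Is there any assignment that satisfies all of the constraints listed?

Satisfiable

Try m = 3, n = 3, k = 2, j = 4, h = 0.
Check constraint 1: m + k = 5; constraint 3: k + h = 2; constraint 5: h - k = -2. The remaining constraints are straightforward to verify.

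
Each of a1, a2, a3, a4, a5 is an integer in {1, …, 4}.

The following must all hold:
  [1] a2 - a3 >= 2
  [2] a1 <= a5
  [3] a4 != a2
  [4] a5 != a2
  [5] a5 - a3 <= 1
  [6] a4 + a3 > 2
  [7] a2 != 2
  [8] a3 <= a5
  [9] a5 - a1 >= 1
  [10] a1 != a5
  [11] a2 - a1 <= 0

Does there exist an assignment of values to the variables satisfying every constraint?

Constraints 1, 5, 9, and 11 give a1 − a2 ≥ 0, a2 − a3 ≥ 2, a3 − a5 ≥ -1, a5 − a1 ≥ 1.
Adding all 4 inequalities: the left sides telescope to 0, and the right sides sum to 0 + 2 + (-1) + 1 = 2. So 0 ≥ 2, which is false.

Unsatisfiable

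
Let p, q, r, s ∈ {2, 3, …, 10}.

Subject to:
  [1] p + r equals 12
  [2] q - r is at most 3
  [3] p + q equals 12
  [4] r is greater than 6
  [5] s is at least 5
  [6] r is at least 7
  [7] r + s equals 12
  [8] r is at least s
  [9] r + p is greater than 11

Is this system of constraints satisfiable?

Take p = 5, q = 7, r = 7, s = 5. Then constraint 1: p + r = 12; constraint 2: q - r = 0; constraint 3: p + q = 12, and every other listed constraint is also met.

Satisfiable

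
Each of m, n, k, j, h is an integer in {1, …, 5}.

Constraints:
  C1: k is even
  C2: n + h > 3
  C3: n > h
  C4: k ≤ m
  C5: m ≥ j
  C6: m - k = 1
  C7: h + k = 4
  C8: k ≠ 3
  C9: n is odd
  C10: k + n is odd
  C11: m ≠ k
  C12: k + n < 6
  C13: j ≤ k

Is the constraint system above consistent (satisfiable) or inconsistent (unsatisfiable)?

Satisfiable

Take m = 3, n = 3, k = 2, j = 1, h = 2. Then constraint 2: n + h = 5; constraint 6: m - k = 1; constraint 7: h + k = 4, and every other listed constraint is also met.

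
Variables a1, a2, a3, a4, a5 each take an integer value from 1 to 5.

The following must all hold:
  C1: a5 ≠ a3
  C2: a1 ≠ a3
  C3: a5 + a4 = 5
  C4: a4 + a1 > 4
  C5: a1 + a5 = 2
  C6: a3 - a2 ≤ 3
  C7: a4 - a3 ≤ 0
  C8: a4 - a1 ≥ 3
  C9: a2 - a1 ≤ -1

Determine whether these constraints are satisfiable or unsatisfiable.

Unsatisfiable

Constraints 6, 7, 8, and 9 give a1 − a2 ≥ 1, a2 − a3 ≥ -3, a3 − a4 ≥ 0, a4 − a1 ≥ 3.
Adding all 4 inequalities: the left sides telescope to 0, and the right sides sum to 1 + (-3) + 0 + 3 = 1. So 0 ≥ 1, which is false.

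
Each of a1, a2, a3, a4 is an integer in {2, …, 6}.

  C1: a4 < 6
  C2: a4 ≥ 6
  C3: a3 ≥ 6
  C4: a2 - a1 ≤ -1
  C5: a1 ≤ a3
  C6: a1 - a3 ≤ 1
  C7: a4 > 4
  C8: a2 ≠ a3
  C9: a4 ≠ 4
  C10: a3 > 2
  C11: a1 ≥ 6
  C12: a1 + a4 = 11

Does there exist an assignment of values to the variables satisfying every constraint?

Unsatisfiable

From constraint 11: a1 ≥ 6. From constraint 2: a4 ≥ 6. Hence a1 + a4 ≥ 12. But constraint 12 requires a1 + a4 = 11, and 11 < 12. Contradiction.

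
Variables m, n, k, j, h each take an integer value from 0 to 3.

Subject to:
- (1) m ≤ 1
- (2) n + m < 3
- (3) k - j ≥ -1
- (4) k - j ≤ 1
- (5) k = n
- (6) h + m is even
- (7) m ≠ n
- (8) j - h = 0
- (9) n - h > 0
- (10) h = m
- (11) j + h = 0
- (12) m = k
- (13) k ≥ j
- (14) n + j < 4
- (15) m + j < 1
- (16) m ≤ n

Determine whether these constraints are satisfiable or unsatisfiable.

Unsatisfiable

From constraints 5 and 12, m = k = n, so m = n. But constraint 7 says m ≠ n. Contradiction.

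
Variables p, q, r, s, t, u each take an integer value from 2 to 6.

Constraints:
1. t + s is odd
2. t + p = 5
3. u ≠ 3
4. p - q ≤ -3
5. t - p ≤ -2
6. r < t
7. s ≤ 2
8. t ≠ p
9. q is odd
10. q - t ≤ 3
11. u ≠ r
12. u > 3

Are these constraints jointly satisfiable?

Constraints 4, 5, and 10 give p − t ≥ 2, t − q ≥ -3, q − p ≥ 3.
Adding all 3 inequalities: the left sides telescope to 0, and the right sides sum to 2 + (-3) + 3 = 2. So 0 ≥ 2, which is false.

Unsatisfiable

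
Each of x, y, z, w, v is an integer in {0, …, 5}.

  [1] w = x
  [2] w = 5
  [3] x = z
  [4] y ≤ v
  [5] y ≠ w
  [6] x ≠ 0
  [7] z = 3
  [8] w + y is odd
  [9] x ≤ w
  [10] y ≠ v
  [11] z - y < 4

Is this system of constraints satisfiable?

Constraint 2 fixes w = 5 and constraint 7 fixes z = 3. Constraints 1 and 3 give w = x = z, so w = z. But 5 ≠ 3 — contradiction.

Unsatisfiable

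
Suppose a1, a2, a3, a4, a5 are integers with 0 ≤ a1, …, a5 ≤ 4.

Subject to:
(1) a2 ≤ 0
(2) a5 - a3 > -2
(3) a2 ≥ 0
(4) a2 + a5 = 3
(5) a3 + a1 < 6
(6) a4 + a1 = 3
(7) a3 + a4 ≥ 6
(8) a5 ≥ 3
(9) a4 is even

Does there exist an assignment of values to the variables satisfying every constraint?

Take a1 = 1, a2 = 0, a3 = 4, a4 = 2, a5 = 3. Then constraint 2: a5 - a3 = -1; constraint 4: a2 + a5 = 3, and every other listed constraint is also met.

Satisfiable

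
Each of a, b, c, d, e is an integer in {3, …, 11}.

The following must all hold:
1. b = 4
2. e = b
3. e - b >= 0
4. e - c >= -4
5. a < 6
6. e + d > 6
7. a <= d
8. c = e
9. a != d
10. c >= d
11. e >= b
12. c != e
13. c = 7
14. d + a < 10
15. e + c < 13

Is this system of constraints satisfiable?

Unsatisfiable

Constraint 13 fixes c = 7 and constraint 1 fixes b = 4. Constraints 2 and 8 give c = e = b, so c = b. But 7 ≠ 4 — contradiction.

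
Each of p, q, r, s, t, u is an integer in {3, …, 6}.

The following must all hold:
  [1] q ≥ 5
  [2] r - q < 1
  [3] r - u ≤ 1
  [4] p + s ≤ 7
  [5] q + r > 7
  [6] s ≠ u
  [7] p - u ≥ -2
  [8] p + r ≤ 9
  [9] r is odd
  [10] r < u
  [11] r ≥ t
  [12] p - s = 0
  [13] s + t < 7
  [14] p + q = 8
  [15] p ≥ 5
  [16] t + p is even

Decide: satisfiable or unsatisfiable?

Unsatisfiable

From constraint 15: p ≥ 5. From constraint 1: q ≥ 5. Hence p + q ≥ 10. But constraint 14 requires p + q = 8, and 8 < 10. Contradiction.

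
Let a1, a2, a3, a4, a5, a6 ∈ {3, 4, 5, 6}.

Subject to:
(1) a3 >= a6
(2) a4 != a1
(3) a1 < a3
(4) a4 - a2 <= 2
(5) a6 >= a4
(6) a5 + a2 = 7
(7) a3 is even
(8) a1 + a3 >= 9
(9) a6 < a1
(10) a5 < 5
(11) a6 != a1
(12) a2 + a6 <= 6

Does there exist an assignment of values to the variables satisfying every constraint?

Try a1 = 5, a2 = 3, a3 = 6, a4 = 3, a5 = 4, a6 = 3.
Check constraint 4: a4 - a2 = 0; constraint 6: a5 + a2 = 7. The remaining constraints are straightforward to verify.

Satisfiable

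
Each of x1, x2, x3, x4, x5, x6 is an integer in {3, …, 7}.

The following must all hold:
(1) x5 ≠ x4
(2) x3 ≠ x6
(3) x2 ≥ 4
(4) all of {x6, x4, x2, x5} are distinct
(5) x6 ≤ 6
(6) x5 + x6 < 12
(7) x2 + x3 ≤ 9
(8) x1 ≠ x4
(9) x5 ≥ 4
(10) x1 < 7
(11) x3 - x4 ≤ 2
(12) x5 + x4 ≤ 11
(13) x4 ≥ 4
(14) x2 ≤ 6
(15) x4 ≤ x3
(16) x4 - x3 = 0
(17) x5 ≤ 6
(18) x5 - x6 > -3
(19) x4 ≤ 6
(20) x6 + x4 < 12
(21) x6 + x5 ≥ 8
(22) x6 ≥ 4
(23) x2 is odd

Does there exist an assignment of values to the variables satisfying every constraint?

Unsatisfiable

Constraints 3, 5, 9, 13, 14, 17, 19, and 22 confine each of x6, x4, x2, x5 to the 3 values {4, …, 6}.
Constraint 4 requires all 4 of them to be distinct, but only 3 values are available — impossible by the pigeonhole principle.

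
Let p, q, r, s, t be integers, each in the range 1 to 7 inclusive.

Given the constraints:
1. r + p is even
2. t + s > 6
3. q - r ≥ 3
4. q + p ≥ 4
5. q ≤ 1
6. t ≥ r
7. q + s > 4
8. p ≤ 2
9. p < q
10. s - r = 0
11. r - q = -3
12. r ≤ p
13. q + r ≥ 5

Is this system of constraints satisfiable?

From constraint 5: q ≤ 1. From constraints 8 and 12: r ≤ p ≤ 2. Hence q + r ≤ 3. But constraint 13 requires q + r ≥ 5, and 5 > 3. Contradiction.

Unsatisfiable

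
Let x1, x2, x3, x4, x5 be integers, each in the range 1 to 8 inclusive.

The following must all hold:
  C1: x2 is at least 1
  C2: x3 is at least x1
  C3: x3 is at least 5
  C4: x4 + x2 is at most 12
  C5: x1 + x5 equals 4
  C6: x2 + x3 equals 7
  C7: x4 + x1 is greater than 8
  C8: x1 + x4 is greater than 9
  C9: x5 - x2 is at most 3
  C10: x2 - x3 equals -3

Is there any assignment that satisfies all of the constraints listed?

Take x1 = 2, x2 = 2, x3 = 5, x4 = 8, x5 = 2. Then constraint 4: x4 + x2 = 10; constraint 5: x1 + x5 = 4, and every other listed constraint is also met.

Satisfiable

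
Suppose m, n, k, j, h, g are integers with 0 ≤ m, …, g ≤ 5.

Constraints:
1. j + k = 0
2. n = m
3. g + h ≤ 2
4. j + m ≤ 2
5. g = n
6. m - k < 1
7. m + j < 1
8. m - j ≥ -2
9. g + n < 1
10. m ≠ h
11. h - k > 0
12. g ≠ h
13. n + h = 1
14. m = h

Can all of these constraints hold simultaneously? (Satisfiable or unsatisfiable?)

From constraints 2, 5, and 14, g = n = m = h, so g = h. But constraint 12 says g ≠ h. Contradiction.

Unsatisfiable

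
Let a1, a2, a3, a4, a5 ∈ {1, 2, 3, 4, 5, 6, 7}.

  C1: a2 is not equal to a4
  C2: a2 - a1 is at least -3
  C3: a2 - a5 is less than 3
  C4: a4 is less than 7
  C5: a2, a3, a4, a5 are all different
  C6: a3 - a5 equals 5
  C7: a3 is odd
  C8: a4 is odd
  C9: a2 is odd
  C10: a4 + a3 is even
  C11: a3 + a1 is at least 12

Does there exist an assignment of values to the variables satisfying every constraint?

Satisfiable

Setting (a1, a2, a3, a4, a5) = (5, 3, 7, 1, 2) satisfies everything: constraint 2: a2 - a1 = -2; constraint 3: a2 - a5 = 1; constraint 6: a3 - a5 = 5, and the others follow.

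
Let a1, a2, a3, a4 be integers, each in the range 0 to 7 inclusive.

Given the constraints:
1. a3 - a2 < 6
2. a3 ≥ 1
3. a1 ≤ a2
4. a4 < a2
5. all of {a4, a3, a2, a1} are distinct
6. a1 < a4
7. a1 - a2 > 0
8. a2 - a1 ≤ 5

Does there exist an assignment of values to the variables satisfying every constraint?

Constraints 4, 6, and 7 give a1 < a4, a4 < a2, a2 < a1. Chaining: a1 < a4 < a2 < a1, which forces a1 < a1 — impossible.

Unsatisfiable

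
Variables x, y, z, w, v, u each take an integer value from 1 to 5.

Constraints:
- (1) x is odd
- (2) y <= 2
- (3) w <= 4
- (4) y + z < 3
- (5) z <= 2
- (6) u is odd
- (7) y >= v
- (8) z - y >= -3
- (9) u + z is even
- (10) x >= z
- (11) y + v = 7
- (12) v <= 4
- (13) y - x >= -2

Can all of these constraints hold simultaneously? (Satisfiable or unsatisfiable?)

From constraint 2: y ≤ 2. From constraint 12: v ≤ 4. Hence y + v ≤ 6. But constraint 11 requires y + v = 7, and 7 > 6. Contradiction.

Unsatisfiable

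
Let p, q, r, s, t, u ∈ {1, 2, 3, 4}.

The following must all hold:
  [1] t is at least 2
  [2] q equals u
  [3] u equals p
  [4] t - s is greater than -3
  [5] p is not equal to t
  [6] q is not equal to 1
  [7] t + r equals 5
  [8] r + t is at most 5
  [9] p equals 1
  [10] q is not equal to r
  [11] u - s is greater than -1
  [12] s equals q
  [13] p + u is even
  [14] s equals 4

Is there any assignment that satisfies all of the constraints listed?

Constraint 14 fixes s = 4 and constraint 9 fixes p = 1. Constraints 2, 3, and 12 give s = q = u = p, so s = p. But 4 ≠ 1 — contradiction.

Unsatisfiable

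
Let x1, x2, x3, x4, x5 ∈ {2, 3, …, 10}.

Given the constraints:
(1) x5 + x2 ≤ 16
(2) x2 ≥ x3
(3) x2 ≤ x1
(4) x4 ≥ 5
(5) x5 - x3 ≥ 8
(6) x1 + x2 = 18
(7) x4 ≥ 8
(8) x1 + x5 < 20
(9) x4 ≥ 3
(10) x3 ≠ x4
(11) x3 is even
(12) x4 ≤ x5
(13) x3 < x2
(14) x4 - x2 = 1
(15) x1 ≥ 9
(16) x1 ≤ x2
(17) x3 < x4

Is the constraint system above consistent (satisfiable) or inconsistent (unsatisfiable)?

From constraints 7 and 12: x5 ≥ x4 ≥ 8. From constraints 15 and 16: x2 ≥ x1 ≥ 9. Hence x5 + x2 ≥ 17. But constraint 1 requires x5 + x2 ≤ 16, and 16 < 17. Contradiction.

Unsatisfiable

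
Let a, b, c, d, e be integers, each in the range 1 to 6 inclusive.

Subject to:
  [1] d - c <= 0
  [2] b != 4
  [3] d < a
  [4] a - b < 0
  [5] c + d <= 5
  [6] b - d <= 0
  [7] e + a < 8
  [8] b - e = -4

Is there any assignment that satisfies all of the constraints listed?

Unsatisfiable

Constraints 3, 4, and 6 give d < a, a < b, b ≤ d. Chaining: d < a < b ≤ d, which forces d < d — impossible.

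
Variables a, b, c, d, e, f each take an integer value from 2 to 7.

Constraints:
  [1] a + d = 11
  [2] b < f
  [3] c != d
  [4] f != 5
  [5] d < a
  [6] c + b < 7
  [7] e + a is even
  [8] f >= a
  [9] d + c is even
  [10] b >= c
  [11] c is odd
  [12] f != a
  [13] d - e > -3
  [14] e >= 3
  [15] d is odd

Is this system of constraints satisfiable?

Setting (a, b, c, d, e, f) = (6, 3, 3, 5, 6, 7) satisfies everything: constraint 1: a + d = 11; constraint 6: c + b = 6, and the others follow.

Satisfiable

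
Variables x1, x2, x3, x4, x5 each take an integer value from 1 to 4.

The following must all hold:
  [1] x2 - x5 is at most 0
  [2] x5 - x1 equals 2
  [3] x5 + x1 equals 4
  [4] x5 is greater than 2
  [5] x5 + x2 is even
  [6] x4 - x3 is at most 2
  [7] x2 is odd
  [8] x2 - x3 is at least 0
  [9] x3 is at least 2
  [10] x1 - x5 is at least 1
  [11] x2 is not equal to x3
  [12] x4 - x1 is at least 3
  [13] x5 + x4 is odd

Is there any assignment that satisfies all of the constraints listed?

Unsatisfiable

Constraints 1, 6, 8, 10, and 12 give x1 − x5 ≥ 1, x5 − x2 ≥ 0, x2 − x3 ≥ 0, x3 − x4 ≥ -2, x4 − x1 ≥ 3.
Adding all 5 inequalities: the left sides telescope to 0, and the right sides sum to 1 + 0 + 0 + (-2) + 3 = 2. So 0 ≥ 2, which is false.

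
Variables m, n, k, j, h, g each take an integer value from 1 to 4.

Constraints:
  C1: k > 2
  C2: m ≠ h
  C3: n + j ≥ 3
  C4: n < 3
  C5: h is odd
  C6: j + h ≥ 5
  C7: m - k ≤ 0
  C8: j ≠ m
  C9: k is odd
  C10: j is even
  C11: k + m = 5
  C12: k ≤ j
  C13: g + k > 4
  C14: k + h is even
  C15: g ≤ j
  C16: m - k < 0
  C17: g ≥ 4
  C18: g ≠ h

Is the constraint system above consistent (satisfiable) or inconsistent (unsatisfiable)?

One satisfying assignment is m = 2, n = 2, k = 3, j = 4, h = 3, g = 4.
For the less obvious constraints — constraint 3: n + j = 6; constraint 6: j + h = 7 — and the others hold by inspection.

Satisfiable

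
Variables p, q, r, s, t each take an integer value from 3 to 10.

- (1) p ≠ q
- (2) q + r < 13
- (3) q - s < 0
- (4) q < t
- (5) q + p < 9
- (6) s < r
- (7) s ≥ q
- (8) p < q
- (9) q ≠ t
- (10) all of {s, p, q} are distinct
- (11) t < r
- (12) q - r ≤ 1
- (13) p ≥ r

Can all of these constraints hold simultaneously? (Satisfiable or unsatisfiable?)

Unsatisfiable

Constraints 4, 8, 11, and 13 give q < t, t < r, r ≤ p, p < q. Chaining: q < t < r ≤ p < q, which forces q < q — impossible.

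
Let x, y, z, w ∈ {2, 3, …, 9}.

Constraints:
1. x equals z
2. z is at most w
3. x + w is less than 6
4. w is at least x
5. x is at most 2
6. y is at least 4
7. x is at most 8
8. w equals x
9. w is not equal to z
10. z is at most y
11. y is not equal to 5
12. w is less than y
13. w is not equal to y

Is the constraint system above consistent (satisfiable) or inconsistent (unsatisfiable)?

Unsatisfiable

From constraints 1 and 8, w = x = z, so w = z. But constraint 9 says w ≠ z. Contradiction.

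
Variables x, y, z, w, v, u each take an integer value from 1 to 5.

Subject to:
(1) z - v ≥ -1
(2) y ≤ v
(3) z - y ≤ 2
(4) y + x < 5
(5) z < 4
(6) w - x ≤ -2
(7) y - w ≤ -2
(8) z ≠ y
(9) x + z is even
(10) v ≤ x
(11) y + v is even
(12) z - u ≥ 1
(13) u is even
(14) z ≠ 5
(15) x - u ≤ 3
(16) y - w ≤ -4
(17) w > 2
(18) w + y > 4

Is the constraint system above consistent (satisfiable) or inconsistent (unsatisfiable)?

Constraints 3, 6, 12, 15, and 16 give y − z ≥ -2, z − u ≥ 1, u − x ≥ -3, x − w ≥ 2, w − y ≥ 4.
Adding all 5 inequalities: the left sides telescope to 0, and the right sides sum to (-2) + 1 + (-3) + 2 + 4 = 2. So 0 ≥ 2, which is false.

Unsatisfiable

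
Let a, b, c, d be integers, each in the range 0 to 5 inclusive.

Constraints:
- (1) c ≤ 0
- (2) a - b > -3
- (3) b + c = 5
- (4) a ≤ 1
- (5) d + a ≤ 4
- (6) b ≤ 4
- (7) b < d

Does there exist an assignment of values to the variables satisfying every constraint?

Unsatisfiable

From constraint 6: b ≤ 4. From constraint 1: c ≤ 0. Hence b + c ≤ 4. But constraint 3 requires b + c = 5, and 5 > 4. Contradiction.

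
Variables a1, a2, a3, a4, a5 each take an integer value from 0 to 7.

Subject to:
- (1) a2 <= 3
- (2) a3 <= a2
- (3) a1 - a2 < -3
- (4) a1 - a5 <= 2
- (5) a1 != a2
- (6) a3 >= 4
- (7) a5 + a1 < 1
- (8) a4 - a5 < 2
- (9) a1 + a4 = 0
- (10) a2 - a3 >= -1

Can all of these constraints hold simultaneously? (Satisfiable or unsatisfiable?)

Unsatisfiable

From constraint 6: a3 ≥ 4. From constraints 1 and 2: a3 ≤ a2 and a2 ≤ 3, so a3 ≤ 3. But 3 < 4, so no value of a3 works.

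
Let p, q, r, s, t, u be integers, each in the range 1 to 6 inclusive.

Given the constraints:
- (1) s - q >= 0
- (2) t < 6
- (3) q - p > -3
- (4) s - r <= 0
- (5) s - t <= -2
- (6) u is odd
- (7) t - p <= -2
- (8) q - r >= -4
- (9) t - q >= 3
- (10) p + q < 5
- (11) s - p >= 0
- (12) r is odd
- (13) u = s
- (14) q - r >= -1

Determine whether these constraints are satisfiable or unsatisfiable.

Unsatisfiable

Constraints 4, 7, 8, 9, and 11 give s − p ≥ 0, p − t ≥ 2, t − q ≥ 3, q − r ≥ -4, r − s ≥ 0.
Adding all 5 inequalities: the left sides telescope to 0, and the right sides sum to 0 + 2 + 3 + (-4) + 0 = 1. So 0 ≥ 1, which is false.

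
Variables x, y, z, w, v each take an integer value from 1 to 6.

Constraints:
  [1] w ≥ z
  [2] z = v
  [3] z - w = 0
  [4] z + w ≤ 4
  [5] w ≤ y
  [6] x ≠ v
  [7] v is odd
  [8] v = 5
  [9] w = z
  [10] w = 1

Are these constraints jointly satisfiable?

Constraint 10 fixes w = 1 and constraint 8 fixes v = 5. Constraints 2 and 9 give w = z = v, so w = v. But 1 ≠ 5 — contradiction.

Unsatisfiable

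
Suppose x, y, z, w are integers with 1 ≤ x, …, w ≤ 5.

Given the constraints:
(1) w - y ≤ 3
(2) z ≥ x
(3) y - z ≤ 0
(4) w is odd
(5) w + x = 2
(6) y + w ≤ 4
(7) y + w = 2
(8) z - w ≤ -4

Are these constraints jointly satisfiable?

Constraints 1, 3, and 8 give z − y ≥ 0, y − w ≥ -3, w − z ≥ 4.
Adding all 3 inequalities: the left sides telescope to 0, and the right sides sum to 0 + (-3) + 4 = 1. So 0 ≥ 1, which is false.

Unsatisfiable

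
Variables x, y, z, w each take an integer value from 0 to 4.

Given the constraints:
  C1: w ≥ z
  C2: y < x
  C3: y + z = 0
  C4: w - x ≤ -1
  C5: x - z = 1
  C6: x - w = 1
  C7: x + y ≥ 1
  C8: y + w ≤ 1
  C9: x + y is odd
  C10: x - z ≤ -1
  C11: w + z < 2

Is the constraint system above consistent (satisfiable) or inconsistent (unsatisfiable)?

Constraints 1, 4, and 10 give w < x, x < z, z ≤ w. Chaining: w < x < z ≤ w, which forces w < w — impossible.

Unsatisfiable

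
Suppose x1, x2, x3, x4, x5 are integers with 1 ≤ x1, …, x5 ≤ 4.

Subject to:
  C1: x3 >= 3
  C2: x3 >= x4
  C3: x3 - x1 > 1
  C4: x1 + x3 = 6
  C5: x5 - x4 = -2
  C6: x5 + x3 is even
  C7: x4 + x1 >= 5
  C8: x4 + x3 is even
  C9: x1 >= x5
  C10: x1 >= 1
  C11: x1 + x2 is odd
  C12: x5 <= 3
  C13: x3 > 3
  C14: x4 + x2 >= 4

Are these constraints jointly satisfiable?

Try x1 = 2, x2 = 1, x3 = 4, x4 = 4, x5 = 2.
Check constraint 3: x3 - x1 = 2; constraint 4: x1 + x3 = 6. The remaining constraints are straightforward to verify.

Satisfiable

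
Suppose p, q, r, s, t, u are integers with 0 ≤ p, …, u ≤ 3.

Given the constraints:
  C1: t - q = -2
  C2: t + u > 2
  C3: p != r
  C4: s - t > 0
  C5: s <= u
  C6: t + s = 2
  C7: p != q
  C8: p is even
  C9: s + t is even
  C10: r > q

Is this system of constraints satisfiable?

Satisfiable

One satisfying assignment is p = 0, q = 2, r = 3, s = 2, t = 0, u = 3.
For the less obvious constraints — constraint 1: t - q = -2; constraint 2: t + u = 3 — and the others hold by inspection.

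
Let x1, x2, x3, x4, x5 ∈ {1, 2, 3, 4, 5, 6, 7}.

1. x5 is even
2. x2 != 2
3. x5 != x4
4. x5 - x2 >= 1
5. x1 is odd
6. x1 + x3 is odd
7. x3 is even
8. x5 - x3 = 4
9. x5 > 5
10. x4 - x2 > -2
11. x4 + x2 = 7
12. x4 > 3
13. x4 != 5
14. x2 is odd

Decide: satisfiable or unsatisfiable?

Setting (x1, x2, x3, x4, x5) = (3, 3, 2, 4, 6) satisfies everything: constraint 4: x5 - x2 = 3; constraint 8: x5 - x3 = 4, and the others follow.

Satisfiable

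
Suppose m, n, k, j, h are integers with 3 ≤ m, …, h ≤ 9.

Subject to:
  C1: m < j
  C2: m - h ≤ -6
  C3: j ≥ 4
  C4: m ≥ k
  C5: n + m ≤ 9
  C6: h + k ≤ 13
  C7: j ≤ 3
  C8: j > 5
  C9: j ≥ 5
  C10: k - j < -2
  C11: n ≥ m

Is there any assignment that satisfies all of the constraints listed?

From constraint 8: j ≥ 6. From constraint 7: j ≤ 3. But 3 < 6, so no value of j works.

Unsatisfiable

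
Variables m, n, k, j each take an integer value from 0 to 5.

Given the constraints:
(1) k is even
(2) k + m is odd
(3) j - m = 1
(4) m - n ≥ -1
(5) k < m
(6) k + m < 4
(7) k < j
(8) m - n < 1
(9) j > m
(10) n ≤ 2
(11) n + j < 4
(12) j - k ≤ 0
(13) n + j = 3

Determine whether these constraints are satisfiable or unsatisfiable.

Constraints 5, 9, and 12 give j ≤ k, k < m, m < j. Chaining: j ≤ k < m < j, which forces j < j — impossible.

Unsatisfiable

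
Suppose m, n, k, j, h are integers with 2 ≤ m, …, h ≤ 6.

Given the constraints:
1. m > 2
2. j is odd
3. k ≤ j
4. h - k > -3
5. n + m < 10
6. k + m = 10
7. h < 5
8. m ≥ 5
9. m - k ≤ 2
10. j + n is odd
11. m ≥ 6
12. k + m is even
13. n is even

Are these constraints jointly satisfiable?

Take m = 6, n = 2, k = 4, j = 5, h = 4. Then constraint 4: h - k = 0; constraint 5: n + m = 8, and every other listed constraint is also met.

Satisfiable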